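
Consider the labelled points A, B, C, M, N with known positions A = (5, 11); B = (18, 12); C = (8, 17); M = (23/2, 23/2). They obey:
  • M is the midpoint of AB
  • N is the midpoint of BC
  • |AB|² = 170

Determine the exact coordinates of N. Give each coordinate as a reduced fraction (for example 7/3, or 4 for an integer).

N = (13, 29/2)

1. N_x = 13  [2·N = B+C = (18, 12)+(8, 17)]
2. N_y = 29/2  [2·N = B+C = (18, 12)+(8, 17)]
   so N = (13, 29/2)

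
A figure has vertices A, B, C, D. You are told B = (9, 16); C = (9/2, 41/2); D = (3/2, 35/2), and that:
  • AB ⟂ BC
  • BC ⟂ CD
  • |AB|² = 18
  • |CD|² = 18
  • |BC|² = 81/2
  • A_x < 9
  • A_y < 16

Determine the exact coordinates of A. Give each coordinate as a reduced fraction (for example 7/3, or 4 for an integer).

1. A_x = 6  [[AB ⟂ BC ⇒ 9/2x-9/2y+63/2=0] ∩ [|A−(9, 16)|²=18]]
2. A_y = 13  [[AB ⟂ BC ⇒ 9/2x-9/2y+63/2=0] ∩ [|A−(9, 16)|²=18]]
   so A = (6, 13)

A = (6, 13)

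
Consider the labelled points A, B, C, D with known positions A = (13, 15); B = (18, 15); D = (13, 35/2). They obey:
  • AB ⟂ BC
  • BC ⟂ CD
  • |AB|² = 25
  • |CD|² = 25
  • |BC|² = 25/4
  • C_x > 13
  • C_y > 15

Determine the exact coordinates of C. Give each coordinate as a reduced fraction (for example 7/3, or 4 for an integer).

C = (18, 35/2)

1. C_x = 18  [[AB ⟂ BC ⇒ 5x-90=0] ∩ [|C−(13, 35/2)|²=25]]
2. C_y = 35/2  [[AB ⟂ BC ⇒ 5x-90=0] ∩ [|C−(13, 35/2)|²=25]]
   so C = (18, 35/2)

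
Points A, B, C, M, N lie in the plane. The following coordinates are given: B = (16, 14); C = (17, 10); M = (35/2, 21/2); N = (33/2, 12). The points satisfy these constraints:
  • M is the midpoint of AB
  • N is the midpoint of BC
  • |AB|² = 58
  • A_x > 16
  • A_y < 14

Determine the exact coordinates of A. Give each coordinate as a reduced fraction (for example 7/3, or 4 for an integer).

A = (19, 7)

1. A_x = 19  [A = 2·M−B = 2·(35/2, 21/2)−(16, 14)]
2. A_y = 7  [A = 2·M−B = 2·(35/2, 21/2)−(16, 14)]
   so A = (19, 7)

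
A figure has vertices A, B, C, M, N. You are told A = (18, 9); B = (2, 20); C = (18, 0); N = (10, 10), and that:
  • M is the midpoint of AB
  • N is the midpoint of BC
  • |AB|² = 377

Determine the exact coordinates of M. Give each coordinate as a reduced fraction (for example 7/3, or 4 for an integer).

M = (10, 29/2)

1. M_x = 10  [2·M = A+B = (18, 9)+(2, 20)]
2. M_y = 29/2  [2·M = A+B = (18, 9)+(2, 20)]
   so M = (10, 29/2)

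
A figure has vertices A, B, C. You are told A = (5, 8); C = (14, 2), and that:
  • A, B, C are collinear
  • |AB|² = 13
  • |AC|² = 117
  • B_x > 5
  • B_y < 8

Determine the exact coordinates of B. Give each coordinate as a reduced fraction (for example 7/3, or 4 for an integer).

1. B_x = 8  [[A, B, C are collinear ⇒ -6x-9y+102=0] ∩ [|B−(5, 8)|²=13]]
2. B_y = 6  [[A, B, C are collinear ⇒ -6x-9y+102=0] ∩ [|B−(5, 8)|²=13]]
   so B = (8, 6)

B = (8, 6)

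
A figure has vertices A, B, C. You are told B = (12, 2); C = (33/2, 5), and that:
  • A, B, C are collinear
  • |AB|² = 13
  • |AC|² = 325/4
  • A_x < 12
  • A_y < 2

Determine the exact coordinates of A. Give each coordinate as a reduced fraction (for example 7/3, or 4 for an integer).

1. A_x = 9  [[A, B, C are collinear ⇒ -3x+9/2y+27=0] ∩ [|A−(12, 2)|²=13]]
2. A_y = 0  [[A, B, C are collinear ⇒ -3x+9/2y+27=0] ∩ [|A−(12, 2)|²=13]]
   so A = (9, 0)

A = (9, 0)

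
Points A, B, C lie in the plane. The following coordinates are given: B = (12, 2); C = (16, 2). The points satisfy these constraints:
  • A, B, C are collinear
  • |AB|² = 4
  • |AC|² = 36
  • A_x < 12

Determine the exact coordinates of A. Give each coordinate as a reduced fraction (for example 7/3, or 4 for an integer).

A = (10, 2)

1. A_x = 10  [[A, B, C are collinear ⇒ 4y-8=0] ∩ [|A−(12, 2)|²=4]]
2. A_y = 2  [[A, B, C are collinear ⇒ 4y-8=0] ∩ [|A−(12, 2)|²=4]]
   so A = (10, 2)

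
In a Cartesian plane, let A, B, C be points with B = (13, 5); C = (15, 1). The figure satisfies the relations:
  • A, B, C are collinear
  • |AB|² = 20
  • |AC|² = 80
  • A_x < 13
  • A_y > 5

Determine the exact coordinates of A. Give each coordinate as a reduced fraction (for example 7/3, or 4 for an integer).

1. A_x = 11  [[A, B, C are collinear ⇒ 4x+2y-62=0] ∩ [|A−(13, 5)|²=20]]
2. A_y = 9  [[A, B, C are collinear ⇒ 4x+2y-62=0] ∩ [|A−(13, 5)|²=20]]
   so A = (11, 9)

A = (11, 9)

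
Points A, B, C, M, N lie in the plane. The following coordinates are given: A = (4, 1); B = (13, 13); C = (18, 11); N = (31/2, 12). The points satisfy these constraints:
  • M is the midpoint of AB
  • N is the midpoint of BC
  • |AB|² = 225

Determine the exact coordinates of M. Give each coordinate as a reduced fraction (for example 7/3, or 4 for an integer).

M = (17/2, 7)

1. M_x = 17/2  [2·M = A+B = (4, 1)+(13, 13)]
2. M_y = 7  [2·M = A+B = (4, 1)+(13, 13)]
   so M = (17/2, 7)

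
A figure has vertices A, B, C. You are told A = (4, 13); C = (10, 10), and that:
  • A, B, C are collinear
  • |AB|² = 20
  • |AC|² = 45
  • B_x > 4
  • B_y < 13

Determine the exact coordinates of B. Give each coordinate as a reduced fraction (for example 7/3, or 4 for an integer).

1. B_x = 8  [[A, B, C are collinear ⇒ -3x-6y+90=0] ∩ [|B−(4, 13)|²=20]]
2. B_y = 11  [[A, B, C are collinear ⇒ -3x-6y+90=0] ∩ [|B−(4, 13)|²=20]]
   so B = (8, 11)

B = (8, 11)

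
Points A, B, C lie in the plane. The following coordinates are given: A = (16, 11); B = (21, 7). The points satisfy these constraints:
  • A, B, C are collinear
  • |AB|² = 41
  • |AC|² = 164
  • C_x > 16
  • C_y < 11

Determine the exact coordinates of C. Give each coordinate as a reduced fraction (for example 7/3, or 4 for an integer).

C = (26, 3)

1. C_x = 26  [[A, B, C are collinear ⇒ 4x+5y-119=0] ∩ [|C−(16, 11)|²=164]]
2. C_y = 3  [[A, B, C are collinear ⇒ 4x+5y-119=0] ∩ [|C−(16, 11)|²=164]]
   so C = (26, 3)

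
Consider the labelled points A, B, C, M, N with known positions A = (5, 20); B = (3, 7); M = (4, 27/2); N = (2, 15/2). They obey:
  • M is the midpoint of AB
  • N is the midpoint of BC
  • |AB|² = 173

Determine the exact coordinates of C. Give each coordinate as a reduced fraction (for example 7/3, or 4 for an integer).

C = (1, 8)

1. C_x = 1  [C = 2·N−B = 2·(2, 15/2)−(3, 7)]
2. C_y = 8  [C = 2·N−B = 2·(2, 15/2)−(3, 7)]
   so C = (1, 8)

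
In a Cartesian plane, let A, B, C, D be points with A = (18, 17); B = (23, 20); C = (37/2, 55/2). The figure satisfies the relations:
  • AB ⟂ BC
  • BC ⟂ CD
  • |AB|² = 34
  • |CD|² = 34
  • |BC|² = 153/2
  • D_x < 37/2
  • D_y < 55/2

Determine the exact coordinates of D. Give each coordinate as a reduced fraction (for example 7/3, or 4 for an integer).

D = (27/2, 49/2)

1. D_x = 27/2  [[BC ⟂ CD ⇒ -9/2x+15/2y-123=0] ∩ [|D−(37/2, 55/2)|²=34]]
2. D_y = 49/2  [[BC ⟂ CD ⇒ -9/2x+15/2y-123=0] ∩ [|D−(37/2, 55/2)|²=34]]
   so D = (27/2, 49/2)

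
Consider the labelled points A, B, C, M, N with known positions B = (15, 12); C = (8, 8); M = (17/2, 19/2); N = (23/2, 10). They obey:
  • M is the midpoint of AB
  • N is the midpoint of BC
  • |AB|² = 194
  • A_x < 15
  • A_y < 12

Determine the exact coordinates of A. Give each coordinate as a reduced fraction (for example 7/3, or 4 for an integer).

A = (2, 7)

1. A_x = 2  [A = 2·M−B = 2·(17/2, 19/2)−(15, 12)]
2. A_y = 7  [A = 2·M−B = 2·(17/2, 19/2)−(15, 12)]
   so A = (2, 7)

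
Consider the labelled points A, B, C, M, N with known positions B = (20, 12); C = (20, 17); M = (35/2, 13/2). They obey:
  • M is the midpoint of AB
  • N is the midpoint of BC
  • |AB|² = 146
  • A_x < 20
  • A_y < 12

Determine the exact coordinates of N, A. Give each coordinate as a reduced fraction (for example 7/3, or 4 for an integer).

N = (20, 29/2)
A = (15, 1)

1. A_x = 15  [A = 2·M−B = 2·(35/2, 13/2)−(20, 12)]
2. A_y = 1  [A = 2·M−B = 2·(35/2, 13/2)−(20, 12)]
   so A = (15, 1)
3. N_x = 20  [2·N = B+C = (20, 12)+(20, 17)]
4. N_y = 29/2  [2·N = B+C = (20, 12)+(20, 17)]
   so N = (20, 29/2)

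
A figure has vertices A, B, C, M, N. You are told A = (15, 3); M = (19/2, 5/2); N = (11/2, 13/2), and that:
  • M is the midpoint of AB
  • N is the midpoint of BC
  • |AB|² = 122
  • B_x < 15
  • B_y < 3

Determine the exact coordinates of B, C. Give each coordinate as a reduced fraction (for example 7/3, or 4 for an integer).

1. B_x = 4  [B = 2·M−A = 2·(19/2, 5/2)−(15, 3)]
2. B_y = 2  [B = 2·M−A = 2·(19/2, 5/2)−(15, 3)]
   so B = (4, 2)
3. C_x = 7  [C = 2·N−B = 2·(11/2, 13/2)−(4, 2)]
4. C_y = 11  [C = 2·N−B = 2·(11/2, 13/2)−(4, 2)]
   so C = (7, 11)

B = (4, 2)
C = (7, 11)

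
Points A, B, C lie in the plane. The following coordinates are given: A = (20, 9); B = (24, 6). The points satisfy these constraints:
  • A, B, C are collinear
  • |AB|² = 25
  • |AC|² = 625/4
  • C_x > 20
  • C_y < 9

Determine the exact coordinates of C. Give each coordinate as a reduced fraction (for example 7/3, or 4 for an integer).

1. C_x = 30  [[A, B, C are collinear ⇒ 3x+4y-96=0] ∩ [|C−(20, 9)|²=625/4]]
2. C_y = 3/2  [[A, B, C are collinear ⇒ 3x+4y-96=0] ∩ [|C−(20, 9)|²=625/4]]
   so C = (30, 3/2)

C = (30, 3/2)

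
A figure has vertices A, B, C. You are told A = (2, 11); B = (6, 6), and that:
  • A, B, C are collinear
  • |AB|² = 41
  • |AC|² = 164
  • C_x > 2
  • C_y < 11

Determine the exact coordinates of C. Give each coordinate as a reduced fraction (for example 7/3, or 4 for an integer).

C = (10, 1)

1. C_x = 10  [[A, B, C are collinear ⇒ 5x+4y-54=0] ∩ [|C−(2, 11)|²=164]]
2. C_y = 1  [[A, B, C are collinear ⇒ 5x+4y-54=0] ∩ [|C−(2, 11)|²=164]]
   so C = (10, 1)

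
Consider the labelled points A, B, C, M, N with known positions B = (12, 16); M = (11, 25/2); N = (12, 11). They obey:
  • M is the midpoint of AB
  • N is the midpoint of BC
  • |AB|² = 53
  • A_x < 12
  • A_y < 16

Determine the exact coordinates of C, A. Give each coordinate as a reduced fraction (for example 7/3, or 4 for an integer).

C = (12, 6)
A = (10, 9)

1. A_x = 10  [A = 2·M−B = 2·(11, 25/2)−(12, 16)]
2. A_y = 9  [A = 2·M−B = 2·(11, 25/2)−(12, 16)]
   so A = (10, 9)
3. C_x = 12  [C = 2·N−B = 2·(12, 11)−(12, 16)]
4. C_y = 6  [C = 2·N−B = 2·(12, 11)−(12, 16)]
   so C = (12, 6)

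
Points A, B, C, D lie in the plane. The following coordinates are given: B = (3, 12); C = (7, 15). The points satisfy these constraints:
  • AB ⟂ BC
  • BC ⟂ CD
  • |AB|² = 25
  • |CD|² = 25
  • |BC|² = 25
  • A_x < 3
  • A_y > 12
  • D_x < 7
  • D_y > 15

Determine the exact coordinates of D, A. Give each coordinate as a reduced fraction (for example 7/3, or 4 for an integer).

D = (4, 19)
A = (0, 16)

1. D_x = 4  [[BC ⟂ CD ⇒ 4x+3y-73=0] ∩ [|D−(7, 15)|²=25]]
2. D_y = 19  [[BC ⟂ CD ⇒ 4x+3y-73=0] ∩ [|D−(7, 15)|²=25]]
   so D = (4, 19)
3. A_x = 0  [[AB ⟂ BC ⇒ -4x-3y+48=0] ∩ [|A−(3, 12)|²=25]]
4. A_y = 16  [[AB ⟂ BC ⇒ -4x-3y+48=0] ∩ [|A−(3, 12)|²=25]]
   so A = (0, 16)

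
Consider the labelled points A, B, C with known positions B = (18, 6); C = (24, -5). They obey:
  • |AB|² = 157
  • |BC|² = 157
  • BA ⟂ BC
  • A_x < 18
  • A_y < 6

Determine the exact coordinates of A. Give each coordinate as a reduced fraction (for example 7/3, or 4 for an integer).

A = (7, 0)

1. A_x = 7  [[BA ⟂ BC ⇒ 6x-11y-42=0] ∩ [|A−(18, 6)|²=157]]
2. A_y = 0  [[BA ⟂ BC ⇒ 6x-11y-42=0] ∩ [|A−(18, 6)|²=157]]
   so A = (7, 0)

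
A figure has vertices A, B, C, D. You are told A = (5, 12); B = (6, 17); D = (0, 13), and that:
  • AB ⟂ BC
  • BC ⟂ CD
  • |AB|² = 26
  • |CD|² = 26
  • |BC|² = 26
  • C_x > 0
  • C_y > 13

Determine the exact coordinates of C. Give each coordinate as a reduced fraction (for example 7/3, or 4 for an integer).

C = (1, 18)

1. C_x = 1  [[AB ⟂ BC ⇒ 1x+5y-91=0] ∩ [|C−(0, 13)|²=26]]
2. C_y = 18  [[AB ⟂ BC ⇒ 1x+5y-91=0] ∩ [|C−(0, 13)|²=26]]
   so C = (1, 18)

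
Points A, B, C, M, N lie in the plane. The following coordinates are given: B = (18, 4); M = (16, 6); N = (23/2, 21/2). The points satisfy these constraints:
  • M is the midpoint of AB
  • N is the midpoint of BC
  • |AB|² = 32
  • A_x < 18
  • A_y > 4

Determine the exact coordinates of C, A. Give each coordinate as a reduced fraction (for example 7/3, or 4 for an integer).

C = (5, 17)
A = (14, 8)

1. A_x = 14  [A = 2·M−B = 2·(16, 6)−(18, 4)]
2. A_y = 8  [A = 2·M−B = 2·(16, 6)−(18, 4)]
   so A = (14, 8)
3. C_x = 5  [C = 2·N−B = 2·(23/2, 21/2)−(18, 4)]
4. C_y = 17  [C = 2·N−B = 2·(23/2, 21/2)−(18, 4)]
   so C = (5, 17)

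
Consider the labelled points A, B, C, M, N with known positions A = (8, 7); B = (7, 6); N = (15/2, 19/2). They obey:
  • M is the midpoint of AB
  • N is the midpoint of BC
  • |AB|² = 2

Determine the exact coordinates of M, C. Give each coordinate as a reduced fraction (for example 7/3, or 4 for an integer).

M = (15/2, 13/2)
C = (8, 13)

1. M_x = 15/2  [2·M = A+B = (8, 7)+(7, 6)]
2. M_y = 13/2  [2·M = A+B = (8, 7)+(7, 6)]
   so M = (15/2, 13/2)
3. C_x = 8  [C = 2·N−B = 2·(15/2, 19/2)−(7, 6)]
4. C_y = 13  [C = 2·N−B = 2·(15/2, 19/2)−(7, 6)]
   so C = (8, 13)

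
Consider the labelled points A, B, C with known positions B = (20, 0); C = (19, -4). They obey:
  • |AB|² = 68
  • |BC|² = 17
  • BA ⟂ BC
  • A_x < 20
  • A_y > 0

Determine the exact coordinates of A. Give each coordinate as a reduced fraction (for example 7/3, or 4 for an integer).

1. A_x = 12  [[BA ⟂ BC ⇒ -1x-4y+20=0] ∩ [|A−(20, 0)|²=68]]
2. A_y = 2  [[BA ⟂ BC ⇒ -1x-4y+20=0] ∩ [|A−(20, 0)|²=68]]
   so A = (12, 2)

A = (12, 2)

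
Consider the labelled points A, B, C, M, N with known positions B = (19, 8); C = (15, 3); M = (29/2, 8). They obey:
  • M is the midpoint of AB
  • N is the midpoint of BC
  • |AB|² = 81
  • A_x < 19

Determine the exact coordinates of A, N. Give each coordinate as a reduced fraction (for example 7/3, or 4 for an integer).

1. A_x = 10  [A = 2·M−B = 2·(29/2, 8)−(19, 8)]
2. A_y = 8  [A = 2·M−B = 2·(29/2, 8)−(19, 8)]
   so A = (10, 8)
3. N_x = 17  [2·N = B+C = (19, 8)+(15, 3)]
4. N_y = 11/2  [2·N = B+C = (19, 8)+(15, 3)]
   so N = (17, 11/2)

A = (10, 8)
N = (17, 11/2)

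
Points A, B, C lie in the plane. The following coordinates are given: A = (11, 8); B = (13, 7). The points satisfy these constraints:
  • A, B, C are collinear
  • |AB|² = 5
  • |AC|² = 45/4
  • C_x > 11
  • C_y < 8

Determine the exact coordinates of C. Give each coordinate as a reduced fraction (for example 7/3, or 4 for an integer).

1. C_x = 14  [[A, B, C are collinear ⇒ 1x+2y-27=0] ∩ [|C−(11, 8)|²=45/4]]
2. C_y = 13/2  [[A, B, C are collinear ⇒ 1x+2y-27=0] ∩ [|C−(11, 8)|²=45/4]]
   so C = (14, 13/2)

C = (14, 13/2)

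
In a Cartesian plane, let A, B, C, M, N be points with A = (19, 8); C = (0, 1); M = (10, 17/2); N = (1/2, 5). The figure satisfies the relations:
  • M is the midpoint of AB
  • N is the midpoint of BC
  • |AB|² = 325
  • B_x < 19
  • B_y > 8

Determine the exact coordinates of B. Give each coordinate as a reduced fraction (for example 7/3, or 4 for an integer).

B = (1, 9)

1. B_x = 1  [B = 2·M−A = 2·(10, 17/2)−(19, 8)]
2. B_y = 9  [B = 2·M−A = 2·(10, 17/2)−(19, 8)]
   so B = (1, 9)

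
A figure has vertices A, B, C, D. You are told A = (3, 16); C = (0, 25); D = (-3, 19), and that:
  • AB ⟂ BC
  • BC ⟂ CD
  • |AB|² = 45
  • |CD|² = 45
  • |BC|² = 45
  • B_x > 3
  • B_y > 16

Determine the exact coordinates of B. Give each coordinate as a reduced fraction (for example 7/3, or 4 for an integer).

1. B_x = 6  [[BC ⟂ CD ⇒ 3x+6y-150=0] ∩ [|B−(3, 16)|²=45]]
2. B_y = 22  [[BC ⟂ CD ⇒ 3x+6y-150=0] ∩ [|B−(3, 16)|²=45]]
   so B = (6, 22)

B = (6, 22)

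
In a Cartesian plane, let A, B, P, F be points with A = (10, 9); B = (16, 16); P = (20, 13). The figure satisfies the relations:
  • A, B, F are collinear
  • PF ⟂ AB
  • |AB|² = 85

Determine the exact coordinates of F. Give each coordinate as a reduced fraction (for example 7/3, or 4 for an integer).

1. F_x = 1378/85  [[A, B, F are collinear ⇒ -7x+6y+16=0] ∩ [PF ⟂ AB ⇒ 6x+7y-211=0]]
2. F_y = 1381/85  [[A, B, F are collinear ⇒ -7x+6y+16=0] ∩ [PF ⟂ AB ⇒ 6x+7y-211=0]]
   so F = (1378/85, 1381/85)

F = (1378/85, 1381/85)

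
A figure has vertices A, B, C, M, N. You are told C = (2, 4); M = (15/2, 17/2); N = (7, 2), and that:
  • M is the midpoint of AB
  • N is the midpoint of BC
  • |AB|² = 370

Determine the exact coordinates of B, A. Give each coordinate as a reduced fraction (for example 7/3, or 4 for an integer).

1. B_x = 12  [B = 2·N−C = 2·(7, 2)−(2, 4)]
2. B_y = 0  [B = 2·N−C = 2·(7, 2)−(2, 4)]
   so B = (12, 0)
3. A_x = 3  [A = 2·M−B = 2·(15/2, 17/2)−(12, 0)]
4. A_y = 17  [A = 2·M−B = 2·(15/2, 17/2)−(12, 0)]
   so A = (3, 17)

B = (12, 0)
A = (3, 17)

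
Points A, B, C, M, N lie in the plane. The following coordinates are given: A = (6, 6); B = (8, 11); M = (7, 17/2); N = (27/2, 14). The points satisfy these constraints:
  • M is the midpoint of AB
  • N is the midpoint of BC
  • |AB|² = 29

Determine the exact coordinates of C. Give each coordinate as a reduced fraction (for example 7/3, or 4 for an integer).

1. C_x = 19  [C = 2·N−B = 2·(27/2, 14)−(8, 11)]
2. C_y = 17  [C = 2·N−B = 2·(27/2, 14)−(8, 11)]
   so C = (19, 17)

C = (19, 17)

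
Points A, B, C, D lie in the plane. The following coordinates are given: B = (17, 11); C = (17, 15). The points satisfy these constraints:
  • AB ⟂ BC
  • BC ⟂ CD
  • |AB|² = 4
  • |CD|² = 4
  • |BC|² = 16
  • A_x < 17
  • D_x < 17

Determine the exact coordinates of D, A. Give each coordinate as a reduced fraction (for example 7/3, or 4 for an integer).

D = (15, 15)
A = (15, 11)

1. D_x = 15  [[BC ⟂ CD ⇒ 4y-60=0] ∩ [|D−(17, 15)|²=4]]
2. D_y = 15  [[BC ⟂ CD ⇒ 4y-60=0] ∩ [|D−(17, 15)|²=4]]
   so D = (15, 15)
3. A_x = 15  [[AB ⟂ BC ⇒ -4y+44=0] ∩ [|A−(17, 11)|²=4]]
4. A_y = 11  [[AB ⟂ BC ⇒ -4y+44=0] ∩ [|A−(17, 11)|²=4]]
   so A = (15, 11)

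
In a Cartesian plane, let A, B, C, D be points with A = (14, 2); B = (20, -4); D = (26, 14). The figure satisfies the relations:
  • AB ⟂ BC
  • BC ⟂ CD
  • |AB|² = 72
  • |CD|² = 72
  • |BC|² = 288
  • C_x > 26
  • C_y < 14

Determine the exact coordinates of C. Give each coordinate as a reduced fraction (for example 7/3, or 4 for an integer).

C = (32, 8)

1. C_x = 32  [[AB ⟂ BC ⇒ 6x-6y-144=0] ∩ [|C−(26, 14)|²=72]]
2. C_y = 8  [[AB ⟂ BC ⇒ 6x-6y-144=0] ∩ [|C−(26, 14)|²=72]]
   so C = (32, 8)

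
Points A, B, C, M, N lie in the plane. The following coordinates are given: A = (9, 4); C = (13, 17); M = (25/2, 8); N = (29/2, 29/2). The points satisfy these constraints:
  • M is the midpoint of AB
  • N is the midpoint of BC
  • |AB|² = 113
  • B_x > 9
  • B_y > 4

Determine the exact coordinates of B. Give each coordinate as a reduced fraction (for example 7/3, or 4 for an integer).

1. B_x = 16  [B = 2·M−A = 2·(25/2, 8)−(9, 4)]
2. B_y = 12  [B = 2·M−A = 2·(25/2, 8)−(9, 4)]
   so B = (16, 12)

B = (16, 12)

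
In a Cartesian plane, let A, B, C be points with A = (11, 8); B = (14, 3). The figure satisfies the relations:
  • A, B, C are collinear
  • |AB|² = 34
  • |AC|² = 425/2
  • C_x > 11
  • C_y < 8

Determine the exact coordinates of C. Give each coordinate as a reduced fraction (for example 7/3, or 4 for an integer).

C = (37/2, -9/2)

1. C_x = 37/2  [[A, B, C are collinear ⇒ 5x+3y-79=0] ∩ [|C−(11, 8)|²=425/2]]
2. C_y = -9/2  [[A, B, C are collinear ⇒ 5x+3y-79=0] ∩ [|C−(11, 8)|²=425/2]]
   so C = (37/2, -9/2)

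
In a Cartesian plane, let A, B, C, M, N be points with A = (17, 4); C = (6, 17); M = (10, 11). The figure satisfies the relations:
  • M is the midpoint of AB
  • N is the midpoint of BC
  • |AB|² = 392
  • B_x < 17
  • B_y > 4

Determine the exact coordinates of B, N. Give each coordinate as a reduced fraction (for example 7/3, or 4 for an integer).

B = (3, 18)
N = (9/2, 35/2)

1. B_x = 3  [B = 2·M−A = 2·(10, 11)−(17, 4)]
2. B_y = 18  [B = 2·M−A = 2·(10, 11)−(17, 4)]
   so B = (3, 18)
3. N_x = 9/2  [2·N = B+C = (3, 18)+(6, 17)]
4. N_y = 35/2  [2·N = B+C = (3, 18)+(6, 17)]
   so N = (9/2, 35/2)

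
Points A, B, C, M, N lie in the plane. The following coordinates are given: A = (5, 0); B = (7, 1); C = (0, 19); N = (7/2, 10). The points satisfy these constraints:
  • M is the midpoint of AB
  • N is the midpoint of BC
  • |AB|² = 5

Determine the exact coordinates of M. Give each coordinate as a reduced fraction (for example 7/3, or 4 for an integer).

1. M_x = 6  [2·M = A+B = (5, 0)+(7, 1)]
2. M_y = 1/2  [2·M = A+B = (5, 0)+(7, 1)]
   so M = (6, 1/2)

M = (6, 1/2)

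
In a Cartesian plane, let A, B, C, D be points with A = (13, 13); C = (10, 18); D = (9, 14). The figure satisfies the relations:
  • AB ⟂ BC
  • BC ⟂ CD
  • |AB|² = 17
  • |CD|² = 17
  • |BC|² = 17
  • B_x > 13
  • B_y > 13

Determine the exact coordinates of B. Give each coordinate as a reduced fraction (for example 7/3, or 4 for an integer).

B = (14, 17)

1. B_x = 14  [[BC ⟂ CD ⇒ 1x+4y-82=0] ∩ [|B−(13, 13)|²=17]]
2. B_y = 17  [[BC ⟂ CD ⇒ 1x+4y-82=0] ∩ [|B−(13, 13)|²=17]]
   so B = (14, 17)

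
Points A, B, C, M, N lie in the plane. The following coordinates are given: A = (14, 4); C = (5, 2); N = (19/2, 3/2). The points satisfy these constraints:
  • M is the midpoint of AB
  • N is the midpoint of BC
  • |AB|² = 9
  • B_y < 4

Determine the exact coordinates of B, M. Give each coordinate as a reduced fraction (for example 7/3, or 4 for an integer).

1. B_x = 14  [B = 2·N−C = 2·(19/2, 3/2)−(5, 2)]
2. B_y = 1  [B = 2·N−C = 2·(19/2, 3/2)−(5, 2)]
   so B = (14, 1)
3. M_x = 14  [2·M = A+B = (14, 4)+(14, 1)]
4. M_y = 5/2  [2·M = A+B = (14, 4)+(14, 1)]
   so M = (14, 5/2)

B = (14, 1)
M = (14, 5/2)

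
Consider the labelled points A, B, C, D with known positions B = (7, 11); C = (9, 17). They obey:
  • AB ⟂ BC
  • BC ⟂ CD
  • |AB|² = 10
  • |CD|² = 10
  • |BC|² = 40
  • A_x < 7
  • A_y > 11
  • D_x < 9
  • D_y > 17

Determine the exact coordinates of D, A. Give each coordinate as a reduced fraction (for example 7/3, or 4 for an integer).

D = (6, 18)
A = (4, 12)

1. D_x = 6  [[BC ⟂ CD ⇒ 2x+6y-120=0] ∩ [|D−(9, 17)|²=10]]
2. D_y = 18  [[BC ⟂ CD ⇒ 2x+6y-120=0] ∩ [|D−(9, 17)|²=10]]
   so D = (6, 18)
3. A_x = 4  [[AB ⟂ BC ⇒ -2x-6y+80=0] ∩ [|A−(7, 11)|²=10]]
4. A_y = 12  [[AB ⟂ BC ⇒ -2x-6y+80=0] ∩ [|A−(7, 11)|²=10]]
   so A = (4, 12)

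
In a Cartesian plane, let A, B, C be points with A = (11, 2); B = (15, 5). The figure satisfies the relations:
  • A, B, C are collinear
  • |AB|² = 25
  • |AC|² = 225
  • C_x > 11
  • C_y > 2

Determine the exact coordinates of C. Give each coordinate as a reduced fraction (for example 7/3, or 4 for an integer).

1. C_x = 23  [[A, B, C are collinear ⇒ -3x+4y+25=0] ∩ [|C−(11, 2)|²=225]]
2. C_y = 11  [[A, B, C are collinear ⇒ -3x+4y+25=0] ∩ [|C−(11, 2)|²=225]]
   so C = (23, 11)

C = (23, 11)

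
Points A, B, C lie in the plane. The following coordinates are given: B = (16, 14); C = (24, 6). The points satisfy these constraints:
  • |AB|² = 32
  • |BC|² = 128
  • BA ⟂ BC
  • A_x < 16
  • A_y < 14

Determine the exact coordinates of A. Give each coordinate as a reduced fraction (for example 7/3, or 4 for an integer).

A = (12, 10)

1. A_x = 12  [[BA ⟂ BC ⇒ 8x-8y-16=0] ∩ [|A−(16, 14)|²=32]]
2. A_y = 10  [[BA ⟂ BC ⇒ 8x-8y-16=0] ∩ [|A−(16, 14)|²=32]]
   so A = (12, 10)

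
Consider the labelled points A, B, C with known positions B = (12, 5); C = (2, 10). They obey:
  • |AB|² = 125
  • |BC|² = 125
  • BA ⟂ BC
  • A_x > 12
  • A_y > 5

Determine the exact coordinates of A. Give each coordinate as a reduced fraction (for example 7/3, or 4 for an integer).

1. A_x = 17  [[BA ⟂ BC ⇒ -10x+5y+95=0] ∩ [|A−(12, 5)|²=125]]
2. A_y = 15  [[BA ⟂ BC ⇒ -10x+5y+95=0] ∩ [|A−(12, 5)|²=125]]
   so A = (17, 15)

A = (17, 15)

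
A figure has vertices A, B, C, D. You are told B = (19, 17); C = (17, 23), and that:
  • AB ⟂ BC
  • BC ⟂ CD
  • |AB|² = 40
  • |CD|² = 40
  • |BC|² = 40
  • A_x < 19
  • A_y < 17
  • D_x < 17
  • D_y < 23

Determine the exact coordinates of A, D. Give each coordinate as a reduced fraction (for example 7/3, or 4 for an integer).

1. A_x = 13  [[AB ⟂ BC ⇒ 2x-6y+64=0] ∩ [|A−(19, 17)|²=40]]
2. A_y = 15  [[AB ⟂ BC ⇒ 2x-6y+64=0] ∩ [|A−(19, 17)|²=40]]
   so A = (13, 15)
3. D_x = 11  [[BC ⟂ CD ⇒ -2x+6y-104=0] ∩ [|D−(17, 23)|²=40]]
4. D_y = 21  [[BC ⟂ CD ⇒ -2x+6y-104=0] ∩ [|D−(17, 23)|²=40]]
   so D = (11, 21)

A = (13, 15)
D = (11, 21)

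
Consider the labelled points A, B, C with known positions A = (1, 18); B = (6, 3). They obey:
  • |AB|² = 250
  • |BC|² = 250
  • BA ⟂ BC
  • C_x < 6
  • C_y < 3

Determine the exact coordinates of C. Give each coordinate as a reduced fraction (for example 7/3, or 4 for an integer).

C = (-9, -2)

1. C_x = -9  [[BA ⟂ BC ⇒ -5x+15y-15=0] ∩ [|C−(6, 3)|²=250]]
2. C_y = -2  [[BA ⟂ BC ⇒ -5x+15y-15=0] ∩ [|C−(6, 3)|²=250]]
   so C = (-9, -2)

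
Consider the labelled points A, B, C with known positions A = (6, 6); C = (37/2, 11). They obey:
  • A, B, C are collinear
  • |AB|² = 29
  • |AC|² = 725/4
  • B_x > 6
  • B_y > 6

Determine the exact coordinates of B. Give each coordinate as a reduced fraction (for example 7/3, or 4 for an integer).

1. B_x = 11  [[A, B, C are collinear ⇒ 5x-25/2y+45=0] ∩ [|B−(6, 6)|²=29]]
2. B_y = 8  [[A, B, C are collinear ⇒ 5x-25/2y+45=0] ∩ [|B−(6, 6)|²=29]]
   so B = (11, 8)

B = (11, 8)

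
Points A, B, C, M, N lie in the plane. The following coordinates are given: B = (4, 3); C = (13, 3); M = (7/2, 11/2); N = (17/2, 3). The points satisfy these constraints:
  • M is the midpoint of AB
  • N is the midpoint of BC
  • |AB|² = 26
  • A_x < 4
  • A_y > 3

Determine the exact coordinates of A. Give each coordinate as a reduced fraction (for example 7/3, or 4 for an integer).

A = (3, 8)

1. A_x = 3  [A = 2·M−B = 2·(7/2, 11/2)−(4, 3)]
2. A_y = 8  [A = 2·M−B = 2·(7/2, 11/2)−(4, 3)]
   so A = (3, 8)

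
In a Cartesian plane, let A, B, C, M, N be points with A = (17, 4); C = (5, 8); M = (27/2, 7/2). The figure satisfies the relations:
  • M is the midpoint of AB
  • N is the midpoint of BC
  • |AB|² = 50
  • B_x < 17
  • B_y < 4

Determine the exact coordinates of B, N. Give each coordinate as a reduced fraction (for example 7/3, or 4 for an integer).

B = (10, 3)
N = (15/2, 11/2)

1. B_x = 10  [B = 2·M−A = 2·(27/2, 7/2)−(17, 4)]
2. B_y = 3  [B = 2·M−A = 2·(27/2, 7/2)−(17, 4)]
   so B = (10, 3)
3. N_x = 15/2  [2·N = B+C = (10, 3)+(5, 8)]
4. N_y = 11/2  [2·N = B+C = (10, 3)+(5, 8)]
   so N = (15/2, 11/2)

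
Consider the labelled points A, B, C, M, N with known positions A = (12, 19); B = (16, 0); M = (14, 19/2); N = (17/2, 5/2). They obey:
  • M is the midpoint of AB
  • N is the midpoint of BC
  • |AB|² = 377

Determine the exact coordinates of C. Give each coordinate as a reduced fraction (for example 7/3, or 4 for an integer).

C = (1, 5)

1. C_x = 1  [C = 2·N−B = 2·(17/2, 5/2)−(16, 0)]
2. C_y = 5  [C = 2·N−B = 2·(17/2, 5/2)−(16, 0)]
   so C = (1, 5)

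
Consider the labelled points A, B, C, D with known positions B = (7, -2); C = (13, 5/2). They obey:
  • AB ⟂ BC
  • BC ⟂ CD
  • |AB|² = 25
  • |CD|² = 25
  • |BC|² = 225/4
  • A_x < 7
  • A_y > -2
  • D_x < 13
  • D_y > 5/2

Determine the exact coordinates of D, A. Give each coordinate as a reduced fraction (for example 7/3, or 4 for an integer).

D = (10, 13/2)
A = (4, 2)

1. D_x = 10  [[BC ⟂ CD ⇒ 6x+9/2y-357/4=0] ∩ [|D−(13, 5/2)|²=25]]
2. D_y = 13/2  [[BC ⟂ CD ⇒ 6x+9/2y-357/4=0] ∩ [|D−(13, 5/2)|²=25]]
   so D = (10, 13/2)
3. A_x = 4  [[AB ⟂ BC ⇒ -6x-9/2y+33=0] ∩ [|A−(7, -2)|²=25]]
4. A_y = 2  [[AB ⟂ BC ⇒ -6x-9/2y+33=0] ∩ [|A−(7, -2)|²=25]]
   so A = (4, 2)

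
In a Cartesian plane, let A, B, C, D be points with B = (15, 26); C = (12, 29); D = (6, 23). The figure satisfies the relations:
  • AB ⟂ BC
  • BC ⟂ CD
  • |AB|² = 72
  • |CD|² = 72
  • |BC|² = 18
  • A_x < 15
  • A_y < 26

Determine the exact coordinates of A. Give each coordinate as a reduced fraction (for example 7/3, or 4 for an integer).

A = (9, 20)

1. A_x = 9  [[AB ⟂ BC ⇒ 3x-3y+33=0] ∩ [|A−(15, 26)|²=72]]
2. A_y = 20  [[AB ⟂ BC ⇒ 3x-3y+33=0] ∩ [|A−(15, 26)|²=72]]
   so A = (9, 20)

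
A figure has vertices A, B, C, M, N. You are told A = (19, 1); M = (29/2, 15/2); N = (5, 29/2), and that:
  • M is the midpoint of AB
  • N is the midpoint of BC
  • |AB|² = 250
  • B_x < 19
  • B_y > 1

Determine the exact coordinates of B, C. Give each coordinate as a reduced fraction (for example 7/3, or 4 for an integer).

B = (10, 14)
C = (0, 15)

1. B_x = 10  [B = 2·M−A = 2·(29/2, 15/2)−(19, 1)]
2. B_y = 14  [B = 2·M−A = 2·(29/2, 15/2)−(19, 1)]
   so B = (10, 14)
3. C_x = 0  [C = 2·N−B = 2·(5, 29/2)−(10, 14)]
4. C_y = 15  [C = 2·N−B = 2·(5, 29/2)−(10, 14)]
   so C = (0, 15)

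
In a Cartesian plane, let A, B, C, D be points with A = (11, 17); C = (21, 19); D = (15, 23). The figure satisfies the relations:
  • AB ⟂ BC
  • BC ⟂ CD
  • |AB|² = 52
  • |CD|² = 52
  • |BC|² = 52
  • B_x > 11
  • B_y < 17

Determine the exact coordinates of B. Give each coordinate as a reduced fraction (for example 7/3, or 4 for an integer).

B = (17, 13)

1. B_x = 17  [[BC ⟂ CD ⇒ 6x-4y-50=0] ∩ [|B−(11, 17)|²=52]]
2. B_y = 13  [[BC ⟂ CD ⇒ 6x-4y-50=0] ∩ [|B−(11, 17)|²=52]]
   so B = (17, 13)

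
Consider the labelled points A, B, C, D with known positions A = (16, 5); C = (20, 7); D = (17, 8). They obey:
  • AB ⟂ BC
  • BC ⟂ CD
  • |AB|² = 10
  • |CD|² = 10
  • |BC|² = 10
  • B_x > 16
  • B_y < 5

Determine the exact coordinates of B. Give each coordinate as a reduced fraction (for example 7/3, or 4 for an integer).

B = (19, 4)

1. B_x = 19  [[BC ⟂ CD ⇒ 3x-1y-53=0] ∩ [|B−(16, 5)|²=10]]
2. B_y = 4  [[BC ⟂ CD ⇒ 3x-1y-53=0] ∩ [|B−(16, 5)|²=10]]
   so B = (19, 4)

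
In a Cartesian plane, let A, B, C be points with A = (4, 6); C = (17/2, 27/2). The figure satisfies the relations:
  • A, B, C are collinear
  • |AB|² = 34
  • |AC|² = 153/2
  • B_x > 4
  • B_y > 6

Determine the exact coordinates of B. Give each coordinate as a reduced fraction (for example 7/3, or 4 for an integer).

B = (7, 11)

1. B_x = 7  [[A, B, C are collinear ⇒ 15/2x-9/2y-3=0] ∩ [|B−(4, 6)|²=34]]
2. B_y = 11  [[A, B, C are collinear ⇒ 15/2x-9/2y-3=0] ∩ [|B−(4, 6)|²=34]]
   so B = (7, 11)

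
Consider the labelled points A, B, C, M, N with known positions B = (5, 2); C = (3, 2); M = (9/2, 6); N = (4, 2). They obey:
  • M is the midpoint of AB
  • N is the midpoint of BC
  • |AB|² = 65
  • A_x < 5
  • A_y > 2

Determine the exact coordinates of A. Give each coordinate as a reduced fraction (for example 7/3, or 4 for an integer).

1. A_x = 4  [A = 2·M−B = 2·(9/2, 6)−(5, 2)]
2. A_y = 10  [A = 2·M−B = 2·(9/2, 6)−(5, 2)]
   so A = (4, 10)

A = (4, 10)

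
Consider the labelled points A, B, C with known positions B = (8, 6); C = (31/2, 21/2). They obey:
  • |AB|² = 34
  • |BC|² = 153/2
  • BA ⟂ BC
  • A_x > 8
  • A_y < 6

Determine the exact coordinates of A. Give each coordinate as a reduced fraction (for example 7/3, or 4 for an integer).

A = (11, 1)

1. A_x = 11  [[BA ⟂ BC ⇒ 15/2x+9/2y-87=0] ∩ [|A−(8, 6)|²=34]]
2. A_y = 1  [[BA ⟂ BC ⇒ 15/2x+9/2y-87=0] ∩ [|A−(8, 6)|²=34]]
   so A = (11, 1)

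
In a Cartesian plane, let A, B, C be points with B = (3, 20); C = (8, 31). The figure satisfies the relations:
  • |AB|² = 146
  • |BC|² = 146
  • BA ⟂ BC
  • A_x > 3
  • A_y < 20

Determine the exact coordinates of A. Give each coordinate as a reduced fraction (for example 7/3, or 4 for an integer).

A = (14, 15)

1. A_x = 14  [[BA ⟂ BC ⇒ 5x+11y-235=0] ∩ [|A−(3, 20)|²=146]]
2. A_y = 15  [[BA ⟂ BC ⇒ 5x+11y-235=0] ∩ [|A−(3, 20)|²=146]]
   so A = (14, 15)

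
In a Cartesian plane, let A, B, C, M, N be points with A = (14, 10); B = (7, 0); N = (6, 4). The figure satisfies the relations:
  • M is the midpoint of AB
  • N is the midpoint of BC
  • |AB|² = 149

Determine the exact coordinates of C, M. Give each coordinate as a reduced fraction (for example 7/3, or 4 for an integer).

1. M_x = 21/2  [2·M = A+B = (14, 10)+(7, 0)]
2. M_y = 5  [2·M = A+B = (14, 10)+(7, 0)]
   so M = (21/2, 5)
3. C_x = 5  [C = 2·N−B = 2·(6, 4)−(7, 0)]
4. C_y = 8  [C = 2·N−B = 2·(6, 4)−(7, 0)]
   so C = (5, 8)

C = (5, 8)
M = (21/2, 5)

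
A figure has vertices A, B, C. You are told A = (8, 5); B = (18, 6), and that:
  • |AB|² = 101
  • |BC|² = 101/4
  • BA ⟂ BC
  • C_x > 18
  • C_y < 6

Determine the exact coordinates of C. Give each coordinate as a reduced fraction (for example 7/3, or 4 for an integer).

C = (37/2, 1)

1. C_x = 37/2  [[BA ⟂ BC ⇒ -10x-1y+186=0] ∩ [|C−(18, 6)|²=101/4]]
2. C_y = 1  [[BA ⟂ BC ⇒ -10x-1y+186=0] ∩ [|C−(18, 6)|²=101/4]]
   so C = (37/2, 1)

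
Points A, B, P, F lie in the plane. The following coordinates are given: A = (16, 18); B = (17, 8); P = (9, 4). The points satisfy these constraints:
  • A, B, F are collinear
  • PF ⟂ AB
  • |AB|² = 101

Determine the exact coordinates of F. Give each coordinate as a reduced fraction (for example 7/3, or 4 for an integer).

F = (1749/101, 488/101)

1. F_x = 1749/101  [[A, B, F are collinear ⇒ 10x+1y-178=0] ∩ [PF ⟂ AB ⇒ 1x-10y+31=0]]
2. F_y = 488/101  [[A, B, F are collinear ⇒ 10x+1y-178=0] ∩ [PF ⟂ AB ⇒ 1x-10y+31=0]]
   so F = (1749/101, 488/101)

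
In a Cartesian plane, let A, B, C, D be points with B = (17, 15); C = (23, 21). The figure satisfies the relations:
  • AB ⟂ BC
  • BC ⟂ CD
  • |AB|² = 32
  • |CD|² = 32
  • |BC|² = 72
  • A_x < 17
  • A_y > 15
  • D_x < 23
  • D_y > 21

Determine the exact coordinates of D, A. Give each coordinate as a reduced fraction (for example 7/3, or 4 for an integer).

1. D_x = 19  [[BC ⟂ CD ⇒ 6x+6y-264=0] ∩ [|D−(23, 21)|²=32]]
2. D_y = 25  [[BC ⟂ CD ⇒ 6x+6y-264=0] ∩ [|D−(23, 21)|²=32]]
   so D = (19, 25)
3. A_x = 13  [[AB ⟂ BC ⇒ -6x-6y+192=0] ∩ [|A−(17, 15)|²=32]]
4. A_y = 19  [[AB ⟂ BC ⇒ -6x-6y+192=0] ∩ [|A−(17, 15)|²=32]]
   so A = (13, 19)

D = (19, 25)
A = (13, 19)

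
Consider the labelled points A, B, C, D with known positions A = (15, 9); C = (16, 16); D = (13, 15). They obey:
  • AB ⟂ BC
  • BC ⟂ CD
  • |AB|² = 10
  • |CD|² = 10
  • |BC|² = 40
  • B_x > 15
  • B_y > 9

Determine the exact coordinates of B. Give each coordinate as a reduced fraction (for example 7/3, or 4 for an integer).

B = (18, 10)

1. B_x = 18  [[BC ⟂ CD ⇒ 3x+1y-64=0] ∩ [|B−(15, 9)|²=10]]
2. B_y = 10  [[BC ⟂ CD ⇒ 3x+1y-64=0] ∩ [|B−(15, 9)|²=10]]
   so B = (18, 10)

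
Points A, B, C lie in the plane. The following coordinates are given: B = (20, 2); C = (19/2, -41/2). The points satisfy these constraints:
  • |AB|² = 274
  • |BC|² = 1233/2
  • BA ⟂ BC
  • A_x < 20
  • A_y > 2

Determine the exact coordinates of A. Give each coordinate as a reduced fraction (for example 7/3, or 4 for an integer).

A = (5, 9)

1. A_x = 5  [[BA ⟂ BC ⇒ -21/2x-45/2y+255=0] ∩ [|A−(20, 2)|²=274]]
2. A_y = 9  [[BA ⟂ BC ⇒ -21/2x-45/2y+255=0] ∩ [|A−(20, 2)|²=274]]
   so A = (5, 9)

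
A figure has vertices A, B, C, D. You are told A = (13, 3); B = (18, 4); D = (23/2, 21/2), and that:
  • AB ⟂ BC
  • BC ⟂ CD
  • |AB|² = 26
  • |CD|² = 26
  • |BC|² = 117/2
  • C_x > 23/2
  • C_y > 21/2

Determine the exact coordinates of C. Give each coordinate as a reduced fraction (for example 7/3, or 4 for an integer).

C = (33/2, 23/2)

1. C_x = 33/2  [[AB ⟂ BC ⇒ 5x+1y-94=0] ∩ [|C−(23/2, 21/2)|²=26]]
2. C_y = 23/2  [[AB ⟂ BC ⇒ 5x+1y-94=0] ∩ [|C−(23/2, 21/2)|²=26]]
   so C = (33/2, 23/2)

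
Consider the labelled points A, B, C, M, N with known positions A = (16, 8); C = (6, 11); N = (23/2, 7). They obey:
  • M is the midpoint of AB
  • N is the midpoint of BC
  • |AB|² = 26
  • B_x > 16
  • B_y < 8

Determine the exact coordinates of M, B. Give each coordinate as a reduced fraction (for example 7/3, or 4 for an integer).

1. B_x = 17  [B = 2·N−C = 2·(23/2, 7)−(6, 11)]
2. B_y = 3  [B = 2·N−C = 2·(23/2, 7)−(6, 11)]
   so B = (17, 3)
3. M_x = 33/2  [2·M = A+B = (16, 8)+(17, 3)]
4. M_y = 11/2  [2·M = A+B = (16, 8)+(17, 3)]
   so M = (33/2, 11/2)

M = (33/2, 11/2)
B = (17, 3)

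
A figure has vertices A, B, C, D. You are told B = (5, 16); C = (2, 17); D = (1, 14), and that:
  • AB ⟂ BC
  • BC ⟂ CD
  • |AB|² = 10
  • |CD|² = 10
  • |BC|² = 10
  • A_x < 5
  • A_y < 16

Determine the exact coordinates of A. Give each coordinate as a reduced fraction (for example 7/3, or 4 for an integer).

1. A_x = 4  [[AB ⟂ BC ⇒ 3x-1y+1=0] ∩ [|A−(5, 16)|²=10]]
2. A_y = 13  [[AB ⟂ BC ⇒ 3x-1y+1=0] ∩ [|A−(5, 16)|²=10]]
   so A = (4, 13)

A = (4, 13)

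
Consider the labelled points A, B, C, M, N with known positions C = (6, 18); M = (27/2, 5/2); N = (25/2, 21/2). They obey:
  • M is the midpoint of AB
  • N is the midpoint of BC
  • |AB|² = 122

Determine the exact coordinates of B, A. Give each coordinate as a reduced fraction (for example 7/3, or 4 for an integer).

B = (19, 3)
A = (8, 2)

1. B_x = 19  [B = 2·N−C = 2·(25/2, 21/2)−(6, 18)]
2. B_y = 3  [B = 2·N−C = 2·(25/2, 21/2)−(6, 18)]
   so B = (19, 3)
3. A_x = 8  [A = 2·M−B = 2·(27/2, 5/2)−(19, 3)]
4. A_y = 2  [A = 2·M−B = 2·(27/2, 5/2)−(19, 3)]
   so A = (8, 2)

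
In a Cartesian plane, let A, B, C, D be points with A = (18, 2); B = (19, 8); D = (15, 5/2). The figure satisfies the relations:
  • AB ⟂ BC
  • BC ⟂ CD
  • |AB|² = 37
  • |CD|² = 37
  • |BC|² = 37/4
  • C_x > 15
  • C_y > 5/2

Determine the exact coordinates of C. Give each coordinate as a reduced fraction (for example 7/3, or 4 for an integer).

C = (16, 17/2)

1. C_x = 16  [[AB ⟂ BC ⇒ 1x+6y-67=0] ∩ [|C−(15, 5/2)|²=37]]
2. C_y = 17/2  [[AB ⟂ BC ⇒ 1x+6y-67=0] ∩ [|C−(15, 5/2)|²=37]]
   so C = (16, 17/2)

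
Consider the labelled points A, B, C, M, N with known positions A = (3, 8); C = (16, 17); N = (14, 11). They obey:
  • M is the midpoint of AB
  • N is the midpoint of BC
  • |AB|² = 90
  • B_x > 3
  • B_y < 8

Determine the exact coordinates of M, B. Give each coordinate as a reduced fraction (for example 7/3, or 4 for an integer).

1. B_x = 12  [B = 2·N−C = 2·(14, 11)−(16, 17)]
2. B_y = 5  [B = 2·N−C = 2·(14, 11)−(16, 17)]
   so B = (12, 5)
3. M_x = 15/2  [2·M = A+B = (3, 8)+(12, 5)]
4. M_y = 13/2  [2·M = A+B = (3, 8)+(12, 5)]
   so M = (15/2, 13/2)

M = (15/2, 13/2)
B = (12, 5)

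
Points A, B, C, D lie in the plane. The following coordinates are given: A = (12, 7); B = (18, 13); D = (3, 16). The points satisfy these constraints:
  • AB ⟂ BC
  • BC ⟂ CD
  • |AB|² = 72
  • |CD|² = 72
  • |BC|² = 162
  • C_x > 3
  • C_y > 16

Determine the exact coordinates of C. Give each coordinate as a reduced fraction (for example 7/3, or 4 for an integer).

C = (9, 22)

1. C_x = 9  [[AB ⟂ BC ⇒ 6x+6y-186=0] ∩ [|C−(3, 16)|²=72]]
2. C_y = 22  [[AB ⟂ BC ⇒ 6x+6y-186=0] ∩ [|C−(3, 16)|²=72]]
   so C = (9, 22)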